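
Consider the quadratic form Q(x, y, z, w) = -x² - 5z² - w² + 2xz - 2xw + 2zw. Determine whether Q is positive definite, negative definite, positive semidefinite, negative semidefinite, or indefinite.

negative semidefinite

The symmetric matrix is A = [[-1, 0, 1, -1], [0, 0, 0, 0], [1, 0, -5, 1], [-1, 0, 1, -1]].
Applying the same elementary operations to the rows and columns of A produces a congruent diagonal matrix with entries -1, 0, -4, 0.
That gives 2 negative, 2 zero pivots.
Hence Q is negative semidefinite.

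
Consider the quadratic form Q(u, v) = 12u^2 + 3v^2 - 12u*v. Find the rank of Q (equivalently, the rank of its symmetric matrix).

1

The symmetric matrix is A = [[12, -6], [-6, 3]].
Symmetric row and column elimination reduces A to a congruent diagonal form with pivots 12, 0.
Counting signs: 1 positive, 1 zero.
The rank is the number of nonzero pivots: 1.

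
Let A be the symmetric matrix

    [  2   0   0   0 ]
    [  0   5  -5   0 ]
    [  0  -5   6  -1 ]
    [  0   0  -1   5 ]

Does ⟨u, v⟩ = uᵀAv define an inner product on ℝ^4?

An LDLᵀ factorisation of A has diagonal entries 2, 5, 1, 4.
So there are 4 positive pivots.
Hence Q is positive definite.
⟨·,·⟩ is an inner product exactly when A is positive definite.

yes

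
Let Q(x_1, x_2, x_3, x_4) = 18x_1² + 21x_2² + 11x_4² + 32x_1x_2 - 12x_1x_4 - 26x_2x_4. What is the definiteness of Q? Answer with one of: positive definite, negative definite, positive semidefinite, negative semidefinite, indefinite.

The associated matrix is A = [[18, 16, 0, -6], [16, 21, 0, -13], [0, 0, 0, 0], [-6, -13, 0, 11]].
Row-reducing A symmetrically gives the diagonal entries 18, 61/9, 0, 20/61.
Counting signs: 3 positive, 1 zero.
Hence Q is positive semidefinite.

positive semidefinite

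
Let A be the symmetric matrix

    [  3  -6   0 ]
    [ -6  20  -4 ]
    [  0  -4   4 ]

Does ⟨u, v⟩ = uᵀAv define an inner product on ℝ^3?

yes

Symmetric row and column elimination reduces A to a congruent diagonal form with pivots 3, 8, 2.
So there are 3 positive pivots.
Hence Q is positive definite.
⟨·,·⟩ is an inner product exactly when A is positive definite.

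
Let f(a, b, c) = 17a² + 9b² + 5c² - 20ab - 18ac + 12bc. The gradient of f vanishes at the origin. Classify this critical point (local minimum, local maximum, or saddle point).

local minimum

The Hessian at the origin is H = [[34, -20, -18], [-20, 18, 12], [-18, 12, 10]].
Applying the same elementary operations to the rows and columns of H produces a congruent diagonal matrix with entries 34, 106/17, 8/53.
Counting signs: 3 positive.
H is positive definite, so the origin is a strict local minimum.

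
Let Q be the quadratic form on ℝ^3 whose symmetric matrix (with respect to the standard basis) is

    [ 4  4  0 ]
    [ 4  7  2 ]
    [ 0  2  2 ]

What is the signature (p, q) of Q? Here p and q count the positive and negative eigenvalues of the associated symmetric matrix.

Applying the same elementary operations to the rows and columns of A produces a congruent diagonal matrix with entries 4, 3, 2/3.
Counting signs: 3 positive.

(3, 0)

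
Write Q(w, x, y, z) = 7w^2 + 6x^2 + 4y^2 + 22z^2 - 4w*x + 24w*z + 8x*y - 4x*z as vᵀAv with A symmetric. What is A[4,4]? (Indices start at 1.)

The coefficient of z^2 in Q is 22, and that is exactly A[4,4].

22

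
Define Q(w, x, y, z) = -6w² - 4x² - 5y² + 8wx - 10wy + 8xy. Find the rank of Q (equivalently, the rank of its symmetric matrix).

3

The associated matrix is A = [[-6, 4, -5, 0], [4, -4, 4, 0], [-5, 4, -5, 0], [0, 0, 0, 0]].
Row-reducing A symmetrically gives the diagonal entries -6, -4/3, -1/2, 0.
So there are 3 negative, 1 zero pivots.
The rank is the number of nonzero pivots: 3.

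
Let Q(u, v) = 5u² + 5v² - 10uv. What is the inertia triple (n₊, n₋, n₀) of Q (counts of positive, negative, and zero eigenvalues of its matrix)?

(1, 0, 1)

Write A = [[5, -5], [-5, 5]].
Symmetric row and column elimination reduces A to a congruent diagonal form with pivots 5, 0.
That gives 1 positive, 1 zero pivots.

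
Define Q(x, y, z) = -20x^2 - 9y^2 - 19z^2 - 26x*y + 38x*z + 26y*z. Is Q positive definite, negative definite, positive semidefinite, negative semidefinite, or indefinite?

negative definite

The symmetric matrix is A = [[-20, -13, 19], [-13, -9, 13], [19, 13, -19]].
Row-reducing A symmetrically gives the diagonal entries -20, -11/20, -2/11.
Counting signs: 3 negative.
Hence Q is negative definite.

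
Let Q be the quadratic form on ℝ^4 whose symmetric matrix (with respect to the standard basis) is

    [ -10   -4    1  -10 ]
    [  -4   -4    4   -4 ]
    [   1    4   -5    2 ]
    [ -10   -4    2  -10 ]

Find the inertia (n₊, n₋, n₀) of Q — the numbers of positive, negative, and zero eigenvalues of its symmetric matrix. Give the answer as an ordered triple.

(1, 3, 0)

Row-reducing A symmetrically gives the diagonal entries -10, -12/5, 1/2, -2.
So there are 1 positive, 3 negative pivots.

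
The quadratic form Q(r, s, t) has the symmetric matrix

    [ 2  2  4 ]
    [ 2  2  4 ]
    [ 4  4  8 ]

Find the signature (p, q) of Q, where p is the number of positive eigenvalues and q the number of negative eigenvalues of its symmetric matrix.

Row-reducing A symmetrically gives the diagonal entries 2, 0, 0.
So there are 1 positive, 2 zero pivots.

(1, 0)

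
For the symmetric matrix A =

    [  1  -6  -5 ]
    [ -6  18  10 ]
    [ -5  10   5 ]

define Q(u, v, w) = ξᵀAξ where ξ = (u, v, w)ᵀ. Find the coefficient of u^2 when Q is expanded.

1

The coefficient of u^2 is the diagonal entry A[1,1] = 1.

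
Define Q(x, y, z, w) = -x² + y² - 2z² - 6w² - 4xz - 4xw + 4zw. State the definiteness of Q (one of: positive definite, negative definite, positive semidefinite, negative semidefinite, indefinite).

The associated matrix is A = [[-1, 0, -2, -2], [0, 1, 0, 0], [-2, 0, -2, 2], [-2, 0, 2, -6]].
Row-reducing A symmetrically gives the diagonal entries -1, 1, 2, -20.
So there are 2 positive, 2 negative pivots.
Hence Q is indefinite.

indefinite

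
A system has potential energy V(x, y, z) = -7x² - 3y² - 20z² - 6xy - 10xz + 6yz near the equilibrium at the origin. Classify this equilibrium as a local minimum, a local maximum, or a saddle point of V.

local maximum

The Hessian at the origin is H = [[-14, -6, -10], [-6, -6, 6], [-10, 6, -40]].
An LDLᵀ factorisation of H has diagonal entries -14, -24/7, -2.
Counting signs: 3 negative.
H is negative definite, so the origin is a strict local maximum.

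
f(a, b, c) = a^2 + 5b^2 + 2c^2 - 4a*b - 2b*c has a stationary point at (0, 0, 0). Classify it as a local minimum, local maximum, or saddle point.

The Hessian at the origin is H = [[2, -4, 0], [-4, 10, -2], [0, -2, 4]].
Row-reducing H symmetrically gives the diagonal entries 2, 2, 2.
That gives 3 positive pivots.
H is positive definite, so the origin is a strict local minimum.

local minimum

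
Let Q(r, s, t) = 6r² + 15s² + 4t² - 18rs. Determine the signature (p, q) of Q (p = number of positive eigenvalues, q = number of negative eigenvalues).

Write A = [[6, -9, 0], [-9, 15, 0], [0, 0, 4]].
An LDLᵀ factorisation of A has diagonal entries 6, 3/2, 4.
That gives 3 positive pivots.

(3, 0)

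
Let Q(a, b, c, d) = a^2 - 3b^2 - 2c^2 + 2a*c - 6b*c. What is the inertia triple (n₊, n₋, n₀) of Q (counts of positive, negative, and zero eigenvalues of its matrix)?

(1, 1, 2)

The associated matrix is A = [[1, 0, 1, 0], [0, -3, -3, 0], [1, -3, -2, 0], [0, 0, 0, 0]].
Applying the same elementary operations to the rows and columns of A produces a congruent diagonal matrix with entries 1, -3, 0, 0.
Counting signs: 1 positive, 1 negative, 2 zero.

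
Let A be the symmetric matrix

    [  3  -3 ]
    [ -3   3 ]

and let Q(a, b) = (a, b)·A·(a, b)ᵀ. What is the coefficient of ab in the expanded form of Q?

-6

The coefficient of ab is A[1,2] + A[2,1] = 2·(-3) = -6.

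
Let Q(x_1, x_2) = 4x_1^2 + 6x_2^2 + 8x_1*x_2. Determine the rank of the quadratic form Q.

2

The symmetric matrix is A = [[4, 4], [4, 6]].
An LDLᵀ factorisation of A has diagonal entries 4, 2.
Counting signs: 2 positive.
The rank is the number of nonzero pivots: 2.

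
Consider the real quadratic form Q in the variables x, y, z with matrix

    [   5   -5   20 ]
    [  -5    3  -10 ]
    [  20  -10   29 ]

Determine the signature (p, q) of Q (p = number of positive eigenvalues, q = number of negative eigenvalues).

Symmetric row and column elimination reduces A to a congruent diagonal form with pivots 5, -2, -1.
Counting signs: 1 positive, 2 negative.

(1, 2)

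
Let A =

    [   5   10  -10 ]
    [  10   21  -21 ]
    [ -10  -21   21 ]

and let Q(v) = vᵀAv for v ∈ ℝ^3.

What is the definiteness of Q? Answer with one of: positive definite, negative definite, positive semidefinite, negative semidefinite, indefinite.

positive semidefinite

Symmetric row and column elimination reduces A to a congruent diagonal form with pivots 5, 1, 0.
Counting signs: 2 positive, 1 zero.
Hence Q is positive semidefinite.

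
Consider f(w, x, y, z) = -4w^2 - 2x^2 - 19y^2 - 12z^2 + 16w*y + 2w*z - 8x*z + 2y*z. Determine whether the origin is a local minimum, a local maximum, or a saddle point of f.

The Hessian at the origin is H = [[-8, 0, 16, 2], [0, -4, 0, -8], [16, 0, -38, 2], [2, -8, 2, -24]].
Congruent diagonalization of H (simultaneous row and column reduction) yields pivots -8, -4, -6, -3/2.
Counting signs: 4 negative.
H is negative definite, so the origin is a strict local maximum.

local maximum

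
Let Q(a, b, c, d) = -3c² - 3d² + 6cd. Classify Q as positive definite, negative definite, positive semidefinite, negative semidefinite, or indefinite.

negative semidefinite

Write A = [[0, 0, 0, 0], [0, 0, 0, 0], [0, 0, -3, 3], [0, 0, 3, -3]].
Symmetric row and column elimination reduces A to a congruent diagonal form with pivots 0, 0, -3, 0.
So there are 1 negative, 3 zero pivots.
Hence Q is negative semidefinite.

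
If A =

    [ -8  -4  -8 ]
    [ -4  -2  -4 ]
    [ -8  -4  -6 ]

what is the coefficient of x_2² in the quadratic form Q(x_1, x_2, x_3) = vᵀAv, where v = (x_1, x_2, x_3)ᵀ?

-2

The coefficient of x_2² is the diagonal entry A[2,2] = -2.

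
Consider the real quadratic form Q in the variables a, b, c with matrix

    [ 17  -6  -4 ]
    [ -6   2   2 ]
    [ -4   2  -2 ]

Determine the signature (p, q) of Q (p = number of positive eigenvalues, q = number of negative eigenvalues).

(1, 1)

Row-reducing A symmetrically gives the diagonal entries 17, -2/17, 0.
Counting signs: 1 positive, 1 negative, 1 zero.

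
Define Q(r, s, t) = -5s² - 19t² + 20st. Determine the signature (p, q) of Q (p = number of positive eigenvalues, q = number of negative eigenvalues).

The associated matrix is A = [[0, 0, 0], [0, -5, 10], [0, 10, -19]].
Congruent diagonalization of A (simultaneous row and column reduction) yields pivots 0, -5, 1.
So there are 1 positive, 1 negative, 1 zero pivots.

(1, 1)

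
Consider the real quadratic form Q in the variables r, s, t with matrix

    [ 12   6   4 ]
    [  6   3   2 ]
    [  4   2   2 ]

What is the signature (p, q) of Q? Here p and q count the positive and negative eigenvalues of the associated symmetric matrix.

(2, 0)

Symmetric row and column elimination reduces A to a congruent diagonal form with pivots 12, 0, 2/3.
So there are 2 positive, 1 zero pivots.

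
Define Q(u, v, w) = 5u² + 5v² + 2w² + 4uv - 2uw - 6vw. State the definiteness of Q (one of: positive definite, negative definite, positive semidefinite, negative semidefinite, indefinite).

positive definite

The symmetric matrix is A = [[5, 2, -1], [2, 5, -3], [-1, -3, 2]].
Symmetric row and column elimination reduces A to a congruent diagonal form with pivots 5, 21/5, 4/21.
Counting signs: 3 positive.
Hence Q is positive definite.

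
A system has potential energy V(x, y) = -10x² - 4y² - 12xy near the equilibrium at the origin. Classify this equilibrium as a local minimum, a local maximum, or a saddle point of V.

local maximum

The Hessian at the origin is H = [[-20, -12], [-12, -8]].
det H = -20·-8 − (-12)² = 16 > 0 and H[1,1] = -20 < 0, so H is negative definite.
Therefore the origin is a local maximum.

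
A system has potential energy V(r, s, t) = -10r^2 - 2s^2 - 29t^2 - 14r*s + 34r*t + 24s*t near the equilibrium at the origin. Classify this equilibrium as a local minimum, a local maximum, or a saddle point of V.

saddle point

The Hessian at the origin is H = [[-20, -14, 34], [-14, -4, 24], [34, 24, -58]].
An LDLᵀ factorisation of H has diagonal entries -20, 29/5, -6/29.
So there are 1 positive, 2 negative pivots.
H is indefinite, so the origin is a saddle point.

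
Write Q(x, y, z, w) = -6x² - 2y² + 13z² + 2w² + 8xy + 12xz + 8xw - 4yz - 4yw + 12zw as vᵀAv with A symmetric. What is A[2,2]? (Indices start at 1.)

-2

The coefficient of y² in Q is -2, and that is exactly A[2,2].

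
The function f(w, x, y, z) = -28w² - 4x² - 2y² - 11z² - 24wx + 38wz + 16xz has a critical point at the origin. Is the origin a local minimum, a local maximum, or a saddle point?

saddle point

The Hessian at the origin is H = [[-56, -24, 0, 38], [-24, -8, 0, 16], [0, 0, -4, 0], [38, 16, 0, -22]].
Congruent diagonalization of H (simultaneous row and column reduction) yields pivots -56, 16/7, -4, 15/4.
So there are 2 positive, 2 negative pivots.
H is indefinite, so the origin is a saddle point.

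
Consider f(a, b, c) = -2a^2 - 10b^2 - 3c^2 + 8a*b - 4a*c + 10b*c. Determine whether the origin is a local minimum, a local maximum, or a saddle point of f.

The Hessian at the origin is H = [[-4, 8, -4], [8, -20, 10], [-4, 10, -6]].
Applying the same elementary operations to the rows and columns of H produces a congruent diagonal matrix with entries -4, -4, -1.
That gives 3 negative pivots.
H is negative definite, so the origin is a strict local maximum.

local maximum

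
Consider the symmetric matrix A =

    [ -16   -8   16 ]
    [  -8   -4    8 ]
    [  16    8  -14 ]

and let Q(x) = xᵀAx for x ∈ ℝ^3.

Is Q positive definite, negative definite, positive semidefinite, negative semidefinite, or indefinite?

Symmetric row and column elimination reduces A to a congruent diagonal form with pivots -16, 0, 2.
Counting signs: 1 positive, 1 negative, 1 zero.
Hence Q is indefinite.

indefinite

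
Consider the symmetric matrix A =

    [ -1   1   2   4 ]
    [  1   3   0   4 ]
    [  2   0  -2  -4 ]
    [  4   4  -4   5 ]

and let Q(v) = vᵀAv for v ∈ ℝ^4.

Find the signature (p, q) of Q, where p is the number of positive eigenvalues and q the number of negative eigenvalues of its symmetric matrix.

(3, 1)

Applying the same elementary operations to the rows and columns of A produces a congruent diagonal matrix with entries -1, 4, 1, 5.
That gives 3 positive, 1 negative pivots.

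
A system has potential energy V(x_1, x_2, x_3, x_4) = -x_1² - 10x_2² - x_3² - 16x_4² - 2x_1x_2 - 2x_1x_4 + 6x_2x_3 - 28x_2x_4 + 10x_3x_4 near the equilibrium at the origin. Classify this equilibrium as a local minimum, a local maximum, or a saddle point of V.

saddle point

The Hessian at the origin is H = [[-2, -2, 0, -2], [-2, -20, 6, -28], [0, 6, -2, 10], [-2, -28, 10, -32]].
H is indefinite, so the origin is a saddle point.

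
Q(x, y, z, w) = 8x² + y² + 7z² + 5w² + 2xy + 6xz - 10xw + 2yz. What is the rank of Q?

4

Write A = [[8, 1, 3, -5], [1, 1, 1, 0], [3, 1, 7, 0], [-5, 0, 0, 5]].
Congruent diagonalization of A (simultaneous row and column reduction) yields pivots 8, 7/8, 38/7, 20/19.
That gives 4 positive pivots.
The rank is the number of nonzero pivots: 4.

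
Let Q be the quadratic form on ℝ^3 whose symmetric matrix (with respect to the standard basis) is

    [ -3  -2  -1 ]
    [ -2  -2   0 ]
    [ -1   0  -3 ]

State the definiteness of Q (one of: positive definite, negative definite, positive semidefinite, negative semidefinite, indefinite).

negative definite

Leading principal minors: Δ_1 = -3, Δ_2 = 2, Δ_3 = -4.
The signs alternate starting with Δ_1 < 0, so by Sylvester's criterion Q is negative definite.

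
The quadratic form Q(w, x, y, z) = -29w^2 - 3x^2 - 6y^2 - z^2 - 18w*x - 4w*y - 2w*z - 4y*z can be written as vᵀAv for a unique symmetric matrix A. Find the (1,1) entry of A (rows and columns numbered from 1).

-29

The coefficient of w^2 in Q is -29, and that is exactly A[1,1].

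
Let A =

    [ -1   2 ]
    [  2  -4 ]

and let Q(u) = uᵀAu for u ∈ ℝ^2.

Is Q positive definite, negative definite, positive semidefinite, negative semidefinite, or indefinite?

negative semidefinite

For the 2×2 matrix [[-1, 2], [2, -4]]: det = -1·-4 − (2)² = 0, trace = -5.
det = 0 so one eigenvalue is zero; the form is semidefinite with the sign of the trace.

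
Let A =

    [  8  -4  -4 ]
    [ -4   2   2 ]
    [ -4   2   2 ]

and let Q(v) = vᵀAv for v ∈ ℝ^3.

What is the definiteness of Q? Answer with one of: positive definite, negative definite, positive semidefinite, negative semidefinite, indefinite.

Congruent diagonalization of A (simultaneous row and column reduction) yields pivots 8, 0, 0.
Counting signs: 1 positive, 2 zero.
Hence Q is positive semidefinite.

positive semidefinite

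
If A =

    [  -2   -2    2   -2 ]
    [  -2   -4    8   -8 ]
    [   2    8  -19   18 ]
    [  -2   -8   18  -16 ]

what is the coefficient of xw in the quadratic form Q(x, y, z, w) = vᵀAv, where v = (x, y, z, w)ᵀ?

The coefficient of xw is A[1,4] + A[4,1] = 2·(-2) = -4.

-4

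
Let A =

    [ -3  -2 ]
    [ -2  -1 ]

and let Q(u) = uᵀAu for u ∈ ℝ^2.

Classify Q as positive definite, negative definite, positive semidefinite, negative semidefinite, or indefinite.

indefinite

For the 2×2 matrix [[-3, -2], [-2, -1]]: det = -3·-1 − (-2)² = -1, trace = -4.
det < 0 so the eigenvalues have opposite signs; the form is indefinite.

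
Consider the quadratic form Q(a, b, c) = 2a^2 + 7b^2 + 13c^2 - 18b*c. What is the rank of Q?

3

The symmetric matrix is A = [[2, 0, 0], [0, 7, -9], [0, -9, 13]].
Symmetric row and column elimination reduces A to a congruent diagonal form with pivots 2, 7, 10/7.
That gives 3 positive pivots.
The rank is the number of nonzero pivots: 3.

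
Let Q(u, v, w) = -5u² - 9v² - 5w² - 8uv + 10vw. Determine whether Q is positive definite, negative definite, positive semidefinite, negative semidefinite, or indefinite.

negative definite

The symmetric matrix of Q is A = [[-5, -4, 0], [-4, -9, 5], [0, 5, -5]].
Leading principal minors: Δ_1 = -5, Δ_2 = 29, Δ_3 = -20.
The signs alternate starting with Δ_1 < 0, so by Sylvester's criterion Q is negative definite.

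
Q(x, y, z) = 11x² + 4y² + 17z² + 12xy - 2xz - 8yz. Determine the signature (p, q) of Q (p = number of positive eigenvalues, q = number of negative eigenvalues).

Write A = [[11, 6, -1], [6, 4, -4], [-1, -4, 17]].
Applying the same elementary operations to the rows and columns of A produces a congruent diagonal matrix with entries 11, 8/11, 1/2.
That gives 3 positive pivots.

(3, 0)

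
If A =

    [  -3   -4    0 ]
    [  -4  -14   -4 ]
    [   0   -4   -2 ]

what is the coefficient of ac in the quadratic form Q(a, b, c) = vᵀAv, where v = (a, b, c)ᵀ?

The coefficient of ac is A[1,3] + A[3,1] = 2·0 = 0.

0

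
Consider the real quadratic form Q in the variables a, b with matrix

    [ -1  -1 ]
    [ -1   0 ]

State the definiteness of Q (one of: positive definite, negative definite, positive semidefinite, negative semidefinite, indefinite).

indefinite

For the 2×2 matrix [[-1, -1], [-1, 0]]: det = -1·0 − (-1)² = -1, trace = -1.
det < 0 so the eigenvalues have opposite signs; the form is indefinite.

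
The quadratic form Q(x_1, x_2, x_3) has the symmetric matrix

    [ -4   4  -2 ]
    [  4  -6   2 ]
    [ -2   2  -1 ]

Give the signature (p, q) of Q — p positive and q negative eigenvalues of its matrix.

Symmetric row and column elimination reduces A to a congruent diagonal form with pivots -4, -2, 0.
So there are 2 negative, 1 zero pivots.

(0, 2)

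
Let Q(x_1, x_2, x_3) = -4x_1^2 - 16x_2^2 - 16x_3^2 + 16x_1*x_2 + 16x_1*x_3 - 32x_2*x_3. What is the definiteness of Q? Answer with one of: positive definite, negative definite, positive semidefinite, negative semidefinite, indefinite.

Write A = [[-4, 8, 8], [8, -16, -16], [8, -16, -16]].
Row-reducing A symmetrically gives the diagonal entries -4, 0, 0.
Counting signs: 1 negative, 2 zero.
Hence Q is negative semidefinite.

negative semidefinite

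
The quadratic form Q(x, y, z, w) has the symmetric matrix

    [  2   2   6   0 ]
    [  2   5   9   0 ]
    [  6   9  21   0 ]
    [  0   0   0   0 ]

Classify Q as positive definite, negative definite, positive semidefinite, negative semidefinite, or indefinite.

Symmetric row and column elimination reduces A to a congruent diagonal form with pivots 2, 3, 0, 0.
Counting signs: 2 positive, 2 zero.
Hence Q is positive semidefinite.

positive semidefinite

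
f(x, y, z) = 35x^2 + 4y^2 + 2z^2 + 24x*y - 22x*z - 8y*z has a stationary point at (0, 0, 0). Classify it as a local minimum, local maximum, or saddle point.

saddle point

The Hessian at the origin is H = [[70, 24, -22], [24, 8, -8], [-22, -8, 4]].
An LDLᵀ factorisation of H has diagonal entries 70, -8/35, -2.
Counting signs: 1 positive, 2 negative.
H is indefinite, so the origin is a saddle point.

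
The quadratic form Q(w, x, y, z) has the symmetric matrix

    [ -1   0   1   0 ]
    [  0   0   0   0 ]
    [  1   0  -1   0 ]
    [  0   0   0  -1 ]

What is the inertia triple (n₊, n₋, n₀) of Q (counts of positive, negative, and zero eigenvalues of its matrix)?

Symmetric row and column elimination reduces A to a congruent diagonal form with pivots -1, 0, 0, -1.
Counting signs: 2 negative, 2 zero.

(0, 2, 2)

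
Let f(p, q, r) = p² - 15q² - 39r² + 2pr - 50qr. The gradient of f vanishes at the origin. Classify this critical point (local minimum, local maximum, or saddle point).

The Hessian at the origin is H = [[2, 0, 2], [0, -30, -50], [2, -50, -78]].
Row-reducing H symmetrically gives the diagonal entries 2, -30, 10/3.
That gives 2 positive, 1 negative pivots.
H is indefinite, so the origin is a saddle point.

saddle point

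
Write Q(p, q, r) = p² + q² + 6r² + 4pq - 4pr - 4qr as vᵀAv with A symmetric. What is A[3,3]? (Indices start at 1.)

6

The coefficient of r² in Q is 6, and that is exactly A[3,3].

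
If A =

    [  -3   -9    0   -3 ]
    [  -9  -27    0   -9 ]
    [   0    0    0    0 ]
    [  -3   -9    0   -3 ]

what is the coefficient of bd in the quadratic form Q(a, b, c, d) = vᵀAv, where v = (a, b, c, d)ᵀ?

-18

The coefficient of bd is A[2,4] + A[4,2] = 2·(-9) = -18.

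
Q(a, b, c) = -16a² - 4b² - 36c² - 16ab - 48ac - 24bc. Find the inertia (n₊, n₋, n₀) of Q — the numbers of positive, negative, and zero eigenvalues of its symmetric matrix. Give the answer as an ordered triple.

(0, 1, 2)

The associated matrix is A = [[-16, -8, -24], [-8, -4, -12], [-24, -12, -36]].
Applying the same elementary operations to the rows and columns of A produces a congruent diagonal matrix with entries -16, 0, 0.
So there are 1 negative, 2 zero pivots.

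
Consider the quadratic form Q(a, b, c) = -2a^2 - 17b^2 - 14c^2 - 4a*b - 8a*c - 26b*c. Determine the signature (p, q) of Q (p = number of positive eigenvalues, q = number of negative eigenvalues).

(0, 3)

The symmetric matrix is A = [[-2, -2, -4], [-2, -17, -13], [-4, -13, -14]].
Applying the same elementary operations to the rows and columns of A produces a congruent diagonal matrix with entries -2, -15, -3/5.
So there are 3 negative pivots.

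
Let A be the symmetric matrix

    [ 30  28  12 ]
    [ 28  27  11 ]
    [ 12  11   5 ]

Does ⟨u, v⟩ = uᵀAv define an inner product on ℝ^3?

yes

Leading principal minors: Δ_1 = 30, Δ_2 = 26, Δ_3 = 4.
All leading principal minors are positive, so by Sylvester's criterion Q is positive definite.
⟨·,·⟩ is an inner product exactly when A is positive definite.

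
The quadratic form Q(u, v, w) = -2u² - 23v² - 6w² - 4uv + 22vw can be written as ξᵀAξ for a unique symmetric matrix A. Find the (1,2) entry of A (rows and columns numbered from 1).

The coefficient of u·v in Q is -4. For a symmetric A this equals A[1,2] + A[2,1] = 2·A[1,2].
So A[1,2] = -4/2 = -2.

-2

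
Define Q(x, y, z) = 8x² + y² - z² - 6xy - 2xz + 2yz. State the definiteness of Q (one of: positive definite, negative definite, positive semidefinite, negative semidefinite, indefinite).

Write A = [[8, -3, -1], [-3, 1, 1], [-1, 1, -1]].
Congruent diagonalization of A (simultaneous row and column reduction) yields pivots 8, -1/8, 2.
So there are 2 positive, 1 negative pivots.
Hence Q is indefinite.

indefinite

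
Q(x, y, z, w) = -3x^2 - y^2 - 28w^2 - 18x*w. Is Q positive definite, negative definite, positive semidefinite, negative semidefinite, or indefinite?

The associated matrix is A = [[-3, 0, 0, -9], [0, -1, 0, 0], [0, 0, 0, 0], [-9, 0, 0, -28]].
Congruent diagonalization of A (simultaneous row and column reduction) yields pivots -3, -1, 0, -1.
So there are 3 negative, 1 zero pivots.
Hence Q is negative semidefinite.

negative semidefinite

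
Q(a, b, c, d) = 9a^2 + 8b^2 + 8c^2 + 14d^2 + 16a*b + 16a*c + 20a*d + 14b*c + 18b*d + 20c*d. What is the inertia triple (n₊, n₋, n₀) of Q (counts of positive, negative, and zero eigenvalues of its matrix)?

(4, 0, 0)

The associated matrix is A = [[9, 8, 8, 10], [8, 8, 7, 9], [8, 7, 8, 10], [10, 9, 10, 14]].
Applying the same elementary operations to the rows and columns of A produces a congruent diagonal matrix with entries 9, 8/9, 7/8, 10/7.
That gives 4 positive pivots.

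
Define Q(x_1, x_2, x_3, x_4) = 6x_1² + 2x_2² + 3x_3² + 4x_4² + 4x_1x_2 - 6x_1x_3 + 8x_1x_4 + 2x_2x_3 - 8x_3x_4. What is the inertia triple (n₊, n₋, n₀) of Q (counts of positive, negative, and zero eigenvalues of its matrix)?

Write A = [[6, 2, -3, 4], [2, 2, 1, 0], [-3, 1, 3, -4], [4, 0, -4, 4]].
Symmetric row and column elimination reduces A to a congruent diagonal form with pivots 6, 4/3, -3/2, 0.
Counting signs: 2 positive, 1 negative, 1 zero.

(2, 1, 1)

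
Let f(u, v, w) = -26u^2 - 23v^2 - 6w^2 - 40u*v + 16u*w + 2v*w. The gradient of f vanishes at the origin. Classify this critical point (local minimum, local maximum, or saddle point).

The Hessian at the origin is H = [[-52, -40, 16], [-40, -46, 2], [16, 2, -12]].
An LDLᵀ factorisation of H has diagonal entries -52, -198/13, -10/99.
So there are 3 negative pivots.
H is negative definite, so the origin is a strict local maximum.

local maximum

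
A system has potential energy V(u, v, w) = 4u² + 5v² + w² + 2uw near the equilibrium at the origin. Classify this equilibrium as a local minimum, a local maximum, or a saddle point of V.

The Hessian at the origin is H = [[8, 0, 2], [0, 10, 0], [2, 0, 2]].
Symmetric row and column elimination reduces H to a congruent diagonal form with pivots 8, 10, 3/2.
Counting signs: 3 positive.
H is positive definite, so the origin is a strict local minimum.

local minimum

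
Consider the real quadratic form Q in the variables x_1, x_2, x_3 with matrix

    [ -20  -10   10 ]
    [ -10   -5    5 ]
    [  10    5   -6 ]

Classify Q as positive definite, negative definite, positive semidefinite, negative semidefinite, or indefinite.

negative semidefinite

Row-reducing A symmetrically gives the diagonal entries -20, 0, -1.
That gives 2 negative, 1 zero pivots.
Hence Q is negative semidefinite.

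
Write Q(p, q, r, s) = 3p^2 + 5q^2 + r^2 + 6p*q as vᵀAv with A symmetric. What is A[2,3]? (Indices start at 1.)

The coefficient of q·r in Q is 0. For a symmetric A this equals A[2,3] + A[3,2] = 2·A[2,3].
So A[2,3] = 0/2 = 0.

0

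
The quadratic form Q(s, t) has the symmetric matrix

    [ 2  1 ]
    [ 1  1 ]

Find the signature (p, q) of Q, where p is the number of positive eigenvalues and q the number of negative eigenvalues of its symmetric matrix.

Congruent diagonalization of A (simultaneous row and column reduction) yields pivots 2, 1/2.
So there are 2 positive pivots.

(2, 0)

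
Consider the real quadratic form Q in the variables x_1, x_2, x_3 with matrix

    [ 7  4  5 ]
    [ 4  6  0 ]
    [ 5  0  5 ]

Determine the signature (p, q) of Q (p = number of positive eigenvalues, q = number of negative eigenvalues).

(2, 1)

Applying the same elementary operations to the rows and columns of A produces a congruent diagonal matrix with entries 7, 26/7, -10/13.
That gives 2 positive, 1 negative pivots.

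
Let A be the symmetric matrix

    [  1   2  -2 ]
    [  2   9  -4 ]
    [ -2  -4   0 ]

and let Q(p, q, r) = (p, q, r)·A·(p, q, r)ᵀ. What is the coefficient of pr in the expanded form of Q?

-4

The coefficient of pr is A[1,3] + A[3,1] = 2·(-2) = -4.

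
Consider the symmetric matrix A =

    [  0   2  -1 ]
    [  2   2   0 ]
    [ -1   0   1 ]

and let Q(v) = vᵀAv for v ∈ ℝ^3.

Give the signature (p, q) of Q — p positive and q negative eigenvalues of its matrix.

(2, 1)

By Sylvester's law of inertia any congruent diagonalization of A has 2 positive, 1 negative and 0 zero entries.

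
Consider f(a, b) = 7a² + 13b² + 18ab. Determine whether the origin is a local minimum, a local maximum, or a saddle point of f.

local minimum

The Hessian at the origin is H = [[14, 18], [18, 26]].
det H = 14·26 − (18)² = 40 > 0 and H[1,1] = 14 > 0, so H is positive definite.
Therefore the origin is a local minimum.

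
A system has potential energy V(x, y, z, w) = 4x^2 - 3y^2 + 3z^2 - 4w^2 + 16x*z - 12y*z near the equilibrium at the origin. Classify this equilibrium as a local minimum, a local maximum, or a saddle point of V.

The Hessian at the origin is H = [[8, 0, 16, 0], [0, -6, -12, 0], [16, -12, 6, 0], [0, 0, 0, -8]].
Symmetric row and column elimination reduces H to a congruent diagonal form with pivots 8, -6, -2, -8.
Counting signs: 1 positive, 3 negative.
H is indefinite, so the origin is a saddle point.

saddle point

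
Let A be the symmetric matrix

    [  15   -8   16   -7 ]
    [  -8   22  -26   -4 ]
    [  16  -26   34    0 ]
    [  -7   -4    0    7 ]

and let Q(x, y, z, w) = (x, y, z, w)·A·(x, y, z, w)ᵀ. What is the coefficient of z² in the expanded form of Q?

34

The coefficient of z² is the diagonal entry A[3,3] = 34.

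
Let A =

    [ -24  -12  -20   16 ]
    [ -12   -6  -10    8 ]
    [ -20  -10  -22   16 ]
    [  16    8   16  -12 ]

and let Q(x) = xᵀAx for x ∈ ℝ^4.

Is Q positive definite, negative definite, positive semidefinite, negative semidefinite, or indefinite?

Applying the same elementary operations to the rows and columns of A produces a congruent diagonal matrix with entries -24, 0, -16/3, 0.
Counting signs: 2 negative, 2 zero.
Hence Q is negative semidefinite.

negative semidefinite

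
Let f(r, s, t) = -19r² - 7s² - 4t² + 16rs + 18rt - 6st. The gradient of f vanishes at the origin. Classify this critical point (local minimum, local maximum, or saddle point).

The Hessian at the origin is H = [[-38, 16, 18], [16, -14, -6], [18, -6, -8]].
Row-reducing H symmetrically gives the diagonal entries -38, -138/19, 20/23.
That gives 1 positive, 2 negative pivots.
H is indefinite, so the origin is a saddle point.

saddle point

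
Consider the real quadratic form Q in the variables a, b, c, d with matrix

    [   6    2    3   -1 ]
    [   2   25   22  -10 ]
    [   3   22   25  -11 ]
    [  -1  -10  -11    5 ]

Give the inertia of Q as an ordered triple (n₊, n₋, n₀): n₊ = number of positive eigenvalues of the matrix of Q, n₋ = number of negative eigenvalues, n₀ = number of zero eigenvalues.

Applying the same elementary operations to the rows and columns of A produces a congruent diagonal matrix with entries 6, 73/3, 785/146, 20/157.
Counting signs: 4 positive.

(4, 0, 0)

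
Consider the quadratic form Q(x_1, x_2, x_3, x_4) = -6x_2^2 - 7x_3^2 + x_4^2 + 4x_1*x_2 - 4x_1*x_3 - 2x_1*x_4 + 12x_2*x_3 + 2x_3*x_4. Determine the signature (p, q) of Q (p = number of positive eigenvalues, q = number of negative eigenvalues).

The symmetric matrix is A = [[0, 2, -2, -1], [2, -6, 6, 0], [-2, 6, -7, 1], [-1, 0, 1, 1]].
By Sylvester's law of inertia any congruent diagonalization of A has 2 positive, 2 negative and 0 zero entries.

(2, 2)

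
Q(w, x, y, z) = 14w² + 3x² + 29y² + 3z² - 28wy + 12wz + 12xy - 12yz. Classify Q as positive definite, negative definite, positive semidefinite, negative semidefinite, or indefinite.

The symmetric matrix of Q is A = [[14, 0, -14, 6], [0, 3, 6, 0], [-14, 6, 29, -6], [6, 0, -6, 3]].
Leading principal minors: Δ_1 = 14, Δ_2 = 42, Δ_3 = 126, Δ_4 = 54.
All leading principal minors are positive, so by Sylvester's criterion Q is positive definite.

positive definite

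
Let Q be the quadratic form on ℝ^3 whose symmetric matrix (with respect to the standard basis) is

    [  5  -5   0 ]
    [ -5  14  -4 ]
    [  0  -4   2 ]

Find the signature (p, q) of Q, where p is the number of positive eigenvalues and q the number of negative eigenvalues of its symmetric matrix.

An LDLᵀ factorisation of A has diagonal entries 5, 9, 2/9.
So there are 3 positive pivots.

(3, 0)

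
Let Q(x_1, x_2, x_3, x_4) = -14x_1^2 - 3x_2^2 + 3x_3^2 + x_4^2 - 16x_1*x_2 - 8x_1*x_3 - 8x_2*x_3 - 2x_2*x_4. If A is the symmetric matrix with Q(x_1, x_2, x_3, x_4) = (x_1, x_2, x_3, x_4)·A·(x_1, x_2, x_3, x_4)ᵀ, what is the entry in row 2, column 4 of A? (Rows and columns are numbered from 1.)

-1

The coefficient of x_2·x_4 in Q is -2. For a symmetric A this equals A[2,4] + A[4,2] = 2·A[2,4].
So A[2,4] = -2/2 = -1.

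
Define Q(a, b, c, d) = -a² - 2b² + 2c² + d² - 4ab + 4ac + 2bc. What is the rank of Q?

Write A = [[-1, -2, 2, 0], [-2, -2, 1, 0], [2, 1, 2, 0], [0, 0, 0, 1]].
An LDLᵀ factorisation of A has diagonal entries -1, 2, 3/2, 1.
So there are 3 positive, 1 negative pivots.
The rank is the number of nonzero pivots: 4.

4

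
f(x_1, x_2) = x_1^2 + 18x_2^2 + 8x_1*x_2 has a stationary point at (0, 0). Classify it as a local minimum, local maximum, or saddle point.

The Hessian at the origin is H = [[2, 8], [8, 36]].
det H = 2·36 − (8)² = 8 > 0 and H[1,1] = 2 > 0, so H is positive definite.
Therefore the origin is a local minimum.

local minimum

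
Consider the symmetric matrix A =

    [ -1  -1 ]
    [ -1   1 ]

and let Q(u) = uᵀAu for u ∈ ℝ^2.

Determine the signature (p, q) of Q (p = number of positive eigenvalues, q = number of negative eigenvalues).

Symmetric row and column elimination reduces A to a congruent diagonal form with pivots -1, 2.
Counting signs: 1 positive, 1 negative.

(1, 1)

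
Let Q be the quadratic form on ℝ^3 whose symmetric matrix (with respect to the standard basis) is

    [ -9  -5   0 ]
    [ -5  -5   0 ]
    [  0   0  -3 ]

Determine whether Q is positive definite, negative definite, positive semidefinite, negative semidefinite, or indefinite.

An LDLᵀ factorisation of A has diagonal entries -9, -20/9, -3.
That gives 3 negative pivots.
Hence Q is negative definite.

negative definite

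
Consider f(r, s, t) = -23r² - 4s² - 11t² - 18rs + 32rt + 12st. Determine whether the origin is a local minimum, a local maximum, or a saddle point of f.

saddle point

The Hessian at the origin is H = [[-46, -18, 32], [-18, -8, 12], [32, 12, -22]].
An LDLᵀ factorisation of H has diagonal entries -46, -22/23, 6/11.
So there are 1 positive, 2 negative pivots.
H is indefinite, so the origin is a saddle point.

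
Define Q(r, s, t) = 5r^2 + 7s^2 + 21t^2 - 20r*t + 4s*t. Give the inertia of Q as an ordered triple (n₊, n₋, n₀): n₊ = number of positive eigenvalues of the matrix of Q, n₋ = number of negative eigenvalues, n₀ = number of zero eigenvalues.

Write A = [[5, 0, -10], [0, 7, 2], [-10, 2, 21]].
Symmetric row and column elimination reduces A to a congruent diagonal form with pivots 5, 7, 3/7.
That gives 3 positive pivots.

(3, 0, 0)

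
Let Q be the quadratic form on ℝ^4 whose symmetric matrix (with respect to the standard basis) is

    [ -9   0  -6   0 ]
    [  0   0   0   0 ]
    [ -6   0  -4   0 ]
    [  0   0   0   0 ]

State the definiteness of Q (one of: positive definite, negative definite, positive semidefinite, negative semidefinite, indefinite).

Applying the same elementary operations to the rows and columns of A produces a congruent diagonal matrix with entries -9, 0, 0, 0.
Counting signs: 1 negative, 3 zero.
Hence Q is negative semidefinite.

negative semidefinite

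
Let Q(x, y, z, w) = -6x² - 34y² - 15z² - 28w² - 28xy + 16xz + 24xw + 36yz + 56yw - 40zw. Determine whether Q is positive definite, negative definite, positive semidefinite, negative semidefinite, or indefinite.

negative semidefinite

Write A = [[-6, -14, 8, 12], [-14, -34, 18, 28], [8, 18, -15, -20], [12, 28, -20, -28]].
Symmetric row and column elimination reduces A to a congruent diagonal form with pivots -6, -4/3, -4, 0.
Counting signs: 3 negative, 1 zero.
Hence Q is negative semidefinite.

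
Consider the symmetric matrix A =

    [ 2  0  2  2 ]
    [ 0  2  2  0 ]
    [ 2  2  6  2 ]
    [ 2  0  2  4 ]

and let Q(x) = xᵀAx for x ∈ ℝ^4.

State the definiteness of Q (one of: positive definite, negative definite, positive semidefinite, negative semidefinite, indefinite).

Row-reducing A symmetrically gives the diagonal entries 2, 2, 2, 2.
That gives 4 positive pivots.
Hence Q is positive definite.

positive definite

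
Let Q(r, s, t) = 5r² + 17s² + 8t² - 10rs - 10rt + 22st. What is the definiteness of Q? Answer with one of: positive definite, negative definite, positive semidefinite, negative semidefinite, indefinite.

Write A = [[5, -5, -5], [-5, 17, 11], [-5, 11, 8]].
Row-reducing A symmetrically gives the diagonal entries 5, 12, 0.
So there are 2 positive, 1 zero pivots.
Hence Q is positive semidefinite.

positive semidefinite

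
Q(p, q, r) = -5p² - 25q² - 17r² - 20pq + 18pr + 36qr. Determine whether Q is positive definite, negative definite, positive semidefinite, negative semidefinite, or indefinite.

negative definite

The associated matrix is A = [[-5, -10, 9], [-10, -25, 18], [9, 18, -17]].
Applying the same elementary operations to the rows and columns of A produces a congruent diagonal matrix with entries -5, -5, -4/5.
Counting signs: 3 negative.
Hence Q is negative definite.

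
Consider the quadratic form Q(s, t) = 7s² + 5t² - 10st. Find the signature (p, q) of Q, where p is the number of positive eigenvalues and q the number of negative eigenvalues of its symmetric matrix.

(2, 0)

Write A = [[7, -5], [-5, 5]].
Row-reducing A symmetrically gives the diagonal entries 7, 10/7.
Counting signs: 2 positive.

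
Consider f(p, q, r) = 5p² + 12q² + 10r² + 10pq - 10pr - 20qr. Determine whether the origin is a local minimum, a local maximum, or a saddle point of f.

The Hessian at the origin is H = [[10, 10, -10], [10, 24, -20], [-10, -20, 20]].
Applying the same elementary operations to the rows and columns of H produces a congruent diagonal matrix with entries 10, 14, 20/7.
So there are 3 positive pivots.
H is positive definite, so the origin is a strict local minimum.

local minimum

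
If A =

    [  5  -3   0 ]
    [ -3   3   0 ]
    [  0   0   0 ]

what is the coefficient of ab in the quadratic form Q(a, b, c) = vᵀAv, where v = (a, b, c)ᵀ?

The coefficient of ab is A[1,2] + A[2,1] = 2·(-3) = -6.

-6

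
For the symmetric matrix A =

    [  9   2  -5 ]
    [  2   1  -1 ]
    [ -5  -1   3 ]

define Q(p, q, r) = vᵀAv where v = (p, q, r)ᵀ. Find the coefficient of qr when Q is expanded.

The coefficient of qr is A[2,3] + A[3,2] = 2·(-1) = -2.

-2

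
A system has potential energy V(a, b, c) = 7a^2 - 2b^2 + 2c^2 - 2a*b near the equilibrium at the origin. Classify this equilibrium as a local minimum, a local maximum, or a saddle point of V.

saddle point

The Hessian at the origin is H = [[14, -2, 0], [-2, -4, 0], [0, 0, 4]].
Congruent diagonalization of H (simultaneous row and column reduction) yields pivots 14, -30/7, 4.
So there are 2 positive, 1 negative pivots.
H is indefinite, so the origin is a saddle point.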